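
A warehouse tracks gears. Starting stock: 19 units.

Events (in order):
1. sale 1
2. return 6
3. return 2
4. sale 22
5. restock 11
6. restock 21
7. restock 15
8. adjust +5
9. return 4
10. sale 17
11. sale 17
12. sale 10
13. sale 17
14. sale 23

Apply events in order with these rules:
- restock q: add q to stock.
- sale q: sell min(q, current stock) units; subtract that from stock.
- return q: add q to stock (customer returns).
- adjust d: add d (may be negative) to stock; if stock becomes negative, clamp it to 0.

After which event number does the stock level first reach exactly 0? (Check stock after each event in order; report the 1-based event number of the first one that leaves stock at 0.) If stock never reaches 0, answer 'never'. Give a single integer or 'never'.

Answer: 13

Derivation:
Processing events:
Start: stock = 19
  Event 1 (sale 1): sell min(1,19)=1. stock: 19 - 1 = 18. total_sold = 1
  Event 2 (return 6): 18 + 6 = 24
  Event 3 (return 2): 24 + 2 = 26
  Event 4 (sale 22): sell min(22,26)=22. stock: 26 - 22 = 4. total_sold = 23
  Event 5 (restock 11): 4 + 11 = 15
  Event 6 (restock 21): 15 + 21 = 36
  Event 7 (restock 15): 36 + 15 = 51
  Event 8 (adjust +5): 51 + 5 = 56
  Event 9 (return 4): 56 + 4 = 60
  Event 10 (sale 17): sell min(17,60)=17. stock: 60 - 17 = 43. total_sold = 40
  Event 11 (sale 17): sell min(17,43)=17. stock: 43 - 17 = 26. total_sold = 57
  Event 12 (sale 10): sell min(10,26)=10. stock: 26 - 10 = 16. total_sold = 67
  Event 13 (sale 17): sell min(17,16)=16. stock: 16 - 16 = 0. total_sold = 83
  Event 14 (sale 23): sell min(23,0)=0. stock: 0 - 0 = 0. total_sold = 83
Final: stock = 0, total_sold = 83

First zero at event 13.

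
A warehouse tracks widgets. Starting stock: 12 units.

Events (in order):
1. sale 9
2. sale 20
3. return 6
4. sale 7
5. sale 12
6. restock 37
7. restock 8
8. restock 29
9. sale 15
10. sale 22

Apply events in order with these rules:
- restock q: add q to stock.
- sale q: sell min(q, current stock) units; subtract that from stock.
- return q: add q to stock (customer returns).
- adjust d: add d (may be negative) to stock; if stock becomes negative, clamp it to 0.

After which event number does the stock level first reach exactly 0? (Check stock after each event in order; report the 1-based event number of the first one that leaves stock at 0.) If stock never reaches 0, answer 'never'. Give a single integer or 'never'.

Processing events:
Start: stock = 12
  Event 1 (sale 9): sell min(9,12)=9. stock: 12 - 9 = 3. total_sold = 9
  Event 2 (sale 20): sell min(20,3)=3. stock: 3 - 3 = 0. total_sold = 12
  Event 3 (return 6): 0 + 6 = 6
  Event 4 (sale 7): sell min(7,6)=6. stock: 6 - 6 = 0. total_sold = 18
  Event 5 (sale 12): sell min(12,0)=0. stock: 0 - 0 = 0. total_sold = 18
  Event 6 (restock 37): 0 + 37 = 37
  Event 7 (restock 8): 37 + 8 = 45
  Event 8 (restock 29): 45 + 29 = 74
  Event 9 (sale 15): sell min(15,74)=15. stock: 74 - 15 = 59. total_sold = 33
  Event 10 (sale 22): sell min(22,59)=22. stock: 59 - 22 = 37. total_sold = 55
Final: stock = 37, total_sold = 55

First zero at event 2.

Answer: 2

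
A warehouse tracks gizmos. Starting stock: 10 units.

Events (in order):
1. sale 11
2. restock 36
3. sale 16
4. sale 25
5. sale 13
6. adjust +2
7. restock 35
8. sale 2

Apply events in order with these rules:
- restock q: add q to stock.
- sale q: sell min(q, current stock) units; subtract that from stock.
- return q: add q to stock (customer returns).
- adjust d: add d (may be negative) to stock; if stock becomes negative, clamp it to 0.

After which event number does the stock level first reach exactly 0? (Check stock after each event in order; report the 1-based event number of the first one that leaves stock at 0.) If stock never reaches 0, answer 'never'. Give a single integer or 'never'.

Processing events:
Start: stock = 10
  Event 1 (sale 11): sell min(11,10)=10. stock: 10 - 10 = 0. total_sold = 10
  Event 2 (restock 36): 0 + 36 = 36
  Event 3 (sale 16): sell min(16,36)=16. stock: 36 - 16 = 20. total_sold = 26
  Event 4 (sale 25): sell min(25,20)=20. stock: 20 - 20 = 0. total_sold = 46
  Event 5 (sale 13): sell min(13,0)=0. stock: 0 - 0 = 0. total_sold = 46
  Event 6 (adjust +2): 0 + 2 = 2
  Event 7 (restock 35): 2 + 35 = 37
  Event 8 (sale 2): sell min(2,37)=2. stock: 37 - 2 = 35. total_sold = 48
Final: stock = 35, total_sold = 48

First zero at event 1.

Answer: 1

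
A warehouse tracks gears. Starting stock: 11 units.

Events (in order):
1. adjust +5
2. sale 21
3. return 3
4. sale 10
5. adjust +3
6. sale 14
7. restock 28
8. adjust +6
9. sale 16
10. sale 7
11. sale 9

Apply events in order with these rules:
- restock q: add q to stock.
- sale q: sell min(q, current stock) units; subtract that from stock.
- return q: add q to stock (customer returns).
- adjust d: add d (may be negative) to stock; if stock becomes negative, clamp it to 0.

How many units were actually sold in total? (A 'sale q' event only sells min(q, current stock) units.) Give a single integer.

Processing events:
Start: stock = 11
  Event 1 (adjust +5): 11 + 5 = 16
  Event 2 (sale 21): sell min(21,16)=16. stock: 16 - 16 = 0. total_sold = 16
  Event 3 (return 3): 0 + 3 = 3
  Event 4 (sale 10): sell min(10,3)=3. stock: 3 - 3 = 0. total_sold = 19
  Event 5 (adjust +3): 0 + 3 = 3
  Event 6 (sale 14): sell min(14,3)=3. stock: 3 - 3 = 0. total_sold = 22
  Event 7 (restock 28): 0 + 28 = 28
  Event 8 (adjust +6): 28 + 6 = 34
  Event 9 (sale 16): sell min(16,34)=16. stock: 34 - 16 = 18. total_sold = 38
  Event 10 (sale 7): sell min(7,18)=7. stock: 18 - 7 = 11. total_sold = 45
  Event 11 (sale 9): sell min(9,11)=9. stock: 11 - 9 = 2. total_sold = 54
Final: stock = 2, total_sold = 54

Answer: 54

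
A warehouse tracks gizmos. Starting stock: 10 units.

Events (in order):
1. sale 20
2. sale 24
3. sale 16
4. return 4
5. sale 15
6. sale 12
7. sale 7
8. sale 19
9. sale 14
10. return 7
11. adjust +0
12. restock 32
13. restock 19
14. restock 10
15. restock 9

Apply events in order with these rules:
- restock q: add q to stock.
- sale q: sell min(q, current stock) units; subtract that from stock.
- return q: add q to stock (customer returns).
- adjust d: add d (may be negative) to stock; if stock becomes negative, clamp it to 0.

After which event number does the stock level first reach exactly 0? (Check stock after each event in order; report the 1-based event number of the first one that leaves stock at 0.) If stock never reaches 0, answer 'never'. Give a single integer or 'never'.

Answer: 1

Derivation:
Processing events:
Start: stock = 10
  Event 1 (sale 20): sell min(20,10)=10. stock: 10 - 10 = 0. total_sold = 10
  Event 2 (sale 24): sell min(24,0)=0. stock: 0 - 0 = 0. total_sold = 10
  Event 3 (sale 16): sell min(16,0)=0. stock: 0 - 0 = 0. total_sold = 10
  Event 4 (return 4): 0 + 4 = 4
  Event 5 (sale 15): sell min(15,4)=4. stock: 4 - 4 = 0. total_sold = 14
  Event 6 (sale 12): sell min(12,0)=0. stock: 0 - 0 = 0. total_sold = 14
  Event 7 (sale 7): sell min(7,0)=0. stock: 0 - 0 = 0. total_sold = 14
  Event 8 (sale 19): sell min(19,0)=0. stock: 0 - 0 = 0. total_sold = 14
  Event 9 (sale 14): sell min(14,0)=0. stock: 0 - 0 = 0. total_sold = 14
  Event 10 (return 7): 0 + 7 = 7
  Event 11 (adjust +0): 7 + 0 = 7
  Event 12 (restock 32): 7 + 32 = 39
  Event 13 (restock 19): 39 + 19 = 58
  Event 14 (restock 10): 58 + 10 = 68
  Event 15 (restock 9): 68 + 9 = 77
Final: stock = 77, total_sold = 14

First zero at event 1.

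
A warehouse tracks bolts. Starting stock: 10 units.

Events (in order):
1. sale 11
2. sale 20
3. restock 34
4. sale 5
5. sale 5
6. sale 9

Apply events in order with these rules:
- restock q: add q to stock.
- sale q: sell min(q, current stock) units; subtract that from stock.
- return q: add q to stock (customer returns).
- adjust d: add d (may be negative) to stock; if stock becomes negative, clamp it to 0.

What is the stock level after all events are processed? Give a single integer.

Processing events:
Start: stock = 10
  Event 1 (sale 11): sell min(11,10)=10. stock: 10 - 10 = 0. total_sold = 10
  Event 2 (sale 20): sell min(20,0)=0. stock: 0 - 0 = 0. total_sold = 10
  Event 3 (restock 34): 0 + 34 = 34
  Event 4 (sale 5): sell min(5,34)=5. stock: 34 - 5 = 29. total_sold = 15
  Event 5 (sale 5): sell min(5,29)=5. stock: 29 - 5 = 24. total_sold = 20
  Event 6 (sale 9): sell min(9,24)=9. stock: 24 - 9 = 15. total_sold = 29
Final: stock = 15, total_sold = 29

Answer: 15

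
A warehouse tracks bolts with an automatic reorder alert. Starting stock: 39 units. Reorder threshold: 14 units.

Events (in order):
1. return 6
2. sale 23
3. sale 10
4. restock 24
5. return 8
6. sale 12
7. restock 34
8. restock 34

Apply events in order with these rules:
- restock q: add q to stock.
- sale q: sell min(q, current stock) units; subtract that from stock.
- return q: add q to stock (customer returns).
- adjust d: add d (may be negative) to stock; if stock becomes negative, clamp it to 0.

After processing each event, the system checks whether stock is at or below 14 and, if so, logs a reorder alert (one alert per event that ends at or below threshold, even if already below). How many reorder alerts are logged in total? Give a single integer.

Answer: 1

Derivation:
Processing events:
Start: stock = 39
  Event 1 (return 6): 39 + 6 = 45
  Event 2 (sale 23): sell min(23,45)=23. stock: 45 - 23 = 22. total_sold = 23
  Event 3 (sale 10): sell min(10,22)=10. stock: 22 - 10 = 12. total_sold = 33
  Event 4 (restock 24): 12 + 24 = 36
  Event 5 (return 8): 36 + 8 = 44
  Event 6 (sale 12): sell min(12,44)=12. stock: 44 - 12 = 32. total_sold = 45
  Event 7 (restock 34): 32 + 34 = 66
  Event 8 (restock 34): 66 + 34 = 100
Final: stock = 100, total_sold = 45

Checking against threshold 14:
  After event 1: stock=45 > 14
  After event 2: stock=22 > 14
  After event 3: stock=12 <= 14 -> ALERT
  After event 4: stock=36 > 14
  After event 5: stock=44 > 14
  After event 6: stock=32 > 14
  After event 7: stock=66 > 14
  After event 8: stock=100 > 14
Alert events: [3]. Count = 1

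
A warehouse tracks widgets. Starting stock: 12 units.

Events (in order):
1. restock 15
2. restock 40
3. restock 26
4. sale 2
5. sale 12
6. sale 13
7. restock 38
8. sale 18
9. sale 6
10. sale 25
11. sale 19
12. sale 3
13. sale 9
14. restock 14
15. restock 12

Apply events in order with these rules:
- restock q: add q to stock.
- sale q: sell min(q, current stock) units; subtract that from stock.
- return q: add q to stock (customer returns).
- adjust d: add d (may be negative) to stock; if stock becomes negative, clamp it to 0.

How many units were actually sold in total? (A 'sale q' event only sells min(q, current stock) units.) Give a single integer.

Processing events:
Start: stock = 12
  Event 1 (restock 15): 12 + 15 = 27
  Event 2 (restock 40): 27 + 40 = 67
  Event 3 (restock 26): 67 + 26 = 93
  Event 4 (sale 2): sell min(2,93)=2. stock: 93 - 2 = 91. total_sold = 2
  Event 5 (sale 12): sell min(12,91)=12. stock: 91 - 12 = 79. total_sold = 14
  Event 6 (sale 13): sell min(13,79)=13. stock: 79 - 13 = 66. total_sold = 27
  Event 7 (restock 38): 66 + 38 = 104
  Event 8 (sale 18): sell min(18,104)=18. stock: 104 - 18 = 86. total_sold = 45
  Event 9 (sale 6): sell min(6,86)=6. stock: 86 - 6 = 80. total_sold = 51
  Event 10 (sale 25): sell min(25,80)=25. stock: 80 - 25 = 55. total_sold = 76
  Event 11 (sale 19): sell min(19,55)=19. stock: 55 - 19 = 36. total_sold = 95
  Event 12 (sale 3): sell min(3,36)=3. stock: 36 - 3 = 33. total_sold = 98
  Event 13 (sale 9): sell min(9,33)=9. stock: 33 - 9 = 24. total_sold = 107
  Event 14 (restock 14): 24 + 14 = 38
  Event 15 (restock 12): 38 + 12 = 50
Final: stock = 50, total_sold = 107

Answer: 107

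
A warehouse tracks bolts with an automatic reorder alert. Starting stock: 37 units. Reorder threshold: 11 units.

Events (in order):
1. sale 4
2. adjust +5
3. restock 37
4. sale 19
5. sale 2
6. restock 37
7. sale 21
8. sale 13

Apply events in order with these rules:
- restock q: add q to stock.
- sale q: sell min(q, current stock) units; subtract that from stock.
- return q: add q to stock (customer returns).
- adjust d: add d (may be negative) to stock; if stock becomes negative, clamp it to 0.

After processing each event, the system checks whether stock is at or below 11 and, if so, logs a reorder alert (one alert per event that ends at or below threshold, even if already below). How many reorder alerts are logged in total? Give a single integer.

Processing events:
Start: stock = 37
  Event 1 (sale 4): sell min(4,37)=4. stock: 37 - 4 = 33. total_sold = 4
  Event 2 (adjust +5): 33 + 5 = 38
  Event 3 (restock 37): 38 + 37 = 75
  Event 4 (sale 19): sell min(19,75)=19. stock: 75 - 19 = 56. total_sold = 23
  Event 5 (sale 2): sell min(2,56)=2. stock: 56 - 2 = 54. total_sold = 25
  Event 6 (restock 37): 54 + 37 = 91
  Event 7 (sale 21): sell min(21,91)=21. stock: 91 - 21 = 70. total_sold = 46
  Event 8 (sale 13): sell min(13,70)=13. stock: 70 - 13 = 57. total_sold = 59
Final: stock = 57, total_sold = 59

Checking against threshold 11:
  After event 1: stock=33 > 11
  After event 2: stock=38 > 11
  After event 3: stock=75 > 11
  After event 4: stock=56 > 11
  After event 5: stock=54 > 11
  After event 6: stock=91 > 11
  After event 7: stock=70 > 11
  After event 8: stock=57 > 11
Alert events: []. Count = 0

Answer: 0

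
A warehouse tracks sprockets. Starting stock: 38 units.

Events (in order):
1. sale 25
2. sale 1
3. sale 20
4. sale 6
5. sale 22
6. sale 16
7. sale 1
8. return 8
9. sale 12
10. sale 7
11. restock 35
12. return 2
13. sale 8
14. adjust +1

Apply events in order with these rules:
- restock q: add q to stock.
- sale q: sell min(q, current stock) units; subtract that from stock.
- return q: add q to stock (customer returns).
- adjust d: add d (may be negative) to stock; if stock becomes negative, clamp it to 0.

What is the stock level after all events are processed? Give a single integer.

Processing events:
Start: stock = 38
  Event 1 (sale 25): sell min(25,38)=25. stock: 38 - 25 = 13. total_sold = 25
  Event 2 (sale 1): sell min(1,13)=1. stock: 13 - 1 = 12. total_sold = 26
  Event 3 (sale 20): sell min(20,12)=12. stock: 12 - 12 = 0. total_sold = 38
  Event 4 (sale 6): sell min(6,0)=0. stock: 0 - 0 = 0. total_sold = 38
  Event 5 (sale 22): sell min(22,0)=0. stock: 0 - 0 = 0. total_sold = 38
  Event 6 (sale 16): sell min(16,0)=0. stock: 0 - 0 = 0. total_sold = 38
  Event 7 (sale 1): sell min(1,0)=0. stock: 0 - 0 = 0. total_sold = 38
  Event 8 (return 8): 0 + 8 = 8
  Event 9 (sale 12): sell min(12,8)=8. stock: 8 - 8 = 0. total_sold = 46
  Event 10 (sale 7): sell min(7,0)=0. stock: 0 - 0 = 0. total_sold = 46
  Event 11 (restock 35): 0 + 35 = 35
  Event 12 (return 2): 35 + 2 = 37
  Event 13 (sale 8): sell min(8,37)=8. stock: 37 - 8 = 29. total_sold = 54
  Event 14 (adjust +1): 29 + 1 = 30
Final: stock = 30, total_sold = 54

Answer: 30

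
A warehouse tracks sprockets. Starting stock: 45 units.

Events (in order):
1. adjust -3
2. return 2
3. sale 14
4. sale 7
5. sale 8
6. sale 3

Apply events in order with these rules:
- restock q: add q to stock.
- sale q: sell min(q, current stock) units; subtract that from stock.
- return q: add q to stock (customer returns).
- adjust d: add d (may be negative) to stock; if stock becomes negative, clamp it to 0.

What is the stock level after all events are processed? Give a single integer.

Processing events:
Start: stock = 45
  Event 1 (adjust -3): 45 + -3 = 42
  Event 2 (return 2): 42 + 2 = 44
  Event 3 (sale 14): sell min(14,44)=14. stock: 44 - 14 = 30. total_sold = 14
  Event 4 (sale 7): sell min(7,30)=7. stock: 30 - 7 = 23. total_sold = 21
  Event 5 (sale 8): sell min(8,23)=8. stock: 23 - 8 = 15. total_sold = 29
  Event 6 (sale 3): sell min(3,15)=3. stock: 15 - 3 = 12. total_sold = 32
Final: stock = 12, total_sold = 32

Answer: 12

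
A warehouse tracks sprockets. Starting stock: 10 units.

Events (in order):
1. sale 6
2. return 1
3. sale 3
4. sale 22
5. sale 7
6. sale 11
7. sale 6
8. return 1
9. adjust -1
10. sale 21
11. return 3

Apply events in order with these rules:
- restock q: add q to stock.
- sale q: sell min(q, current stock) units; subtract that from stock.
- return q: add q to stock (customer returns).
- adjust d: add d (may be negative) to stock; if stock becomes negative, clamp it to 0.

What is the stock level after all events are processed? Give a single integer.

Answer: 3

Derivation:
Processing events:
Start: stock = 10
  Event 1 (sale 6): sell min(6,10)=6. stock: 10 - 6 = 4. total_sold = 6
  Event 2 (return 1): 4 + 1 = 5
  Event 3 (sale 3): sell min(3,5)=3. stock: 5 - 3 = 2. total_sold = 9
  Event 4 (sale 22): sell min(22,2)=2. stock: 2 - 2 = 0. total_sold = 11
  Event 5 (sale 7): sell min(7,0)=0. stock: 0 - 0 = 0. total_sold = 11
  Event 6 (sale 11): sell min(11,0)=0. stock: 0 - 0 = 0. total_sold = 11
  Event 7 (sale 6): sell min(6,0)=0. stock: 0 - 0 = 0. total_sold = 11
  Event 8 (return 1): 0 + 1 = 1
  Event 9 (adjust -1): 1 + -1 = 0
  Event 10 (sale 21): sell min(21,0)=0. stock: 0 - 0 = 0. total_sold = 11
  Event 11 (return 3): 0 + 3 = 3
Final: stock = 3, total_sold = 11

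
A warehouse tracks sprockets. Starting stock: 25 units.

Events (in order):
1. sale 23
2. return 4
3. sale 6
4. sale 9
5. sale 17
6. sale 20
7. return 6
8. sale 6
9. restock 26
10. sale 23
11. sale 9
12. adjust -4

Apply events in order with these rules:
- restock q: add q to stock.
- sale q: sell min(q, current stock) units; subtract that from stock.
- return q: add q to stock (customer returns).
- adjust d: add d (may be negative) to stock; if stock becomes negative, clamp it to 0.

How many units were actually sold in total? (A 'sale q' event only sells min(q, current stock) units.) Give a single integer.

Processing events:
Start: stock = 25
  Event 1 (sale 23): sell min(23,25)=23. stock: 25 - 23 = 2. total_sold = 23
  Event 2 (return 4): 2 + 4 = 6
  Event 3 (sale 6): sell min(6,6)=6. stock: 6 - 6 = 0. total_sold = 29
  Event 4 (sale 9): sell min(9,0)=0. stock: 0 - 0 = 0. total_sold = 29
  Event 5 (sale 17): sell min(17,0)=0. stock: 0 - 0 = 0. total_sold = 29
  Event 6 (sale 20): sell min(20,0)=0. stock: 0 - 0 = 0. total_sold = 29
  Event 7 (return 6): 0 + 6 = 6
  Event 8 (sale 6): sell min(6,6)=6. stock: 6 - 6 = 0. total_sold = 35
  Event 9 (restock 26): 0 + 26 = 26
  Event 10 (sale 23): sell min(23,26)=23. stock: 26 - 23 = 3. total_sold = 58
  Event 11 (sale 9): sell min(9,3)=3. stock: 3 - 3 = 0. total_sold = 61
  Event 12 (adjust -4): 0 + -4 = 0 (clamped to 0)
Final: stock = 0, total_sold = 61

Answer: 61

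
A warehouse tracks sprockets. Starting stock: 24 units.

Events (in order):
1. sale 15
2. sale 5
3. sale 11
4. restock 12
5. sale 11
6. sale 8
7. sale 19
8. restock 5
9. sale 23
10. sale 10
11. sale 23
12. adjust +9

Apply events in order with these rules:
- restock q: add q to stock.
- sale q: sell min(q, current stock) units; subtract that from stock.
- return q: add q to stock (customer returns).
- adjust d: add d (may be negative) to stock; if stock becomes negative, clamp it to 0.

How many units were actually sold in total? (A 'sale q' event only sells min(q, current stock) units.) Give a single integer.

Processing events:
Start: stock = 24
  Event 1 (sale 15): sell min(15,24)=15. stock: 24 - 15 = 9. total_sold = 15
  Event 2 (sale 5): sell min(5,9)=5. stock: 9 - 5 = 4. total_sold = 20
  Event 3 (sale 11): sell min(11,4)=4. stock: 4 - 4 = 0. total_sold = 24
  Event 4 (restock 12): 0 + 12 = 12
  Event 5 (sale 11): sell min(11,12)=11. stock: 12 - 11 = 1. total_sold = 35
  Event 6 (sale 8): sell min(8,1)=1. stock: 1 - 1 = 0. total_sold = 36
  Event 7 (sale 19): sell min(19,0)=0. stock: 0 - 0 = 0. total_sold = 36
  Event 8 (restock 5): 0 + 5 = 5
  Event 9 (sale 23): sell min(23,5)=5. stock: 5 - 5 = 0. total_sold = 41
  Event 10 (sale 10): sell min(10,0)=0. stock: 0 - 0 = 0. total_sold = 41
  Event 11 (sale 23): sell min(23,0)=0. stock: 0 - 0 = 0. total_sold = 41
  Event 12 (adjust +9): 0 + 9 = 9
Final: stock = 9, total_sold = 41

Answer: 41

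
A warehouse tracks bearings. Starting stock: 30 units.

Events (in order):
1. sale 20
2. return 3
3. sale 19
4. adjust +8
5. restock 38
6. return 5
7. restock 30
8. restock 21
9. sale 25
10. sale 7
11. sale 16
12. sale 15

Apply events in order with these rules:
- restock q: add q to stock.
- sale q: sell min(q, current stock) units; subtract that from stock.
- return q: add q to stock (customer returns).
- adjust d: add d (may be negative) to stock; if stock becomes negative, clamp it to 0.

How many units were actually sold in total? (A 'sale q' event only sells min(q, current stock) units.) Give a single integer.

Processing events:
Start: stock = 30
  Event 1 (sale 20): sell min(20,30)=20. stock: 30 - 20 = 10. total_sold = 20
  Event 2 (return 3): 10 + 3 = 13
  Event 3 (sale 19): sell min(19,13)=13. stock: 13 - 13 = 0. total_sold = 33
  Event 4 (adjust +8): 0 + 8 = 8
  Event 5 (restock 38): 8 + 38 = 46
  Event 6 (return 5): 46 + 5 = 51
  Event 7 (restock 30): 51 + 30 = 81
  Event 8 (restock 21): 81 + 21 = 102
  Event 9 (sale 25): sell min(25,102)=25. stock: 102 - 25 = 77. total_sold = 58
  Event 10 (sale 7): sell min(7,77)=7. stock: 77 - 7 = 70. total_sold = 65
  Event 11 (sale 16): sell min(16,70)=16. stock: 70 - 16 = 54. total_sold = 81
  Event 12 (sale 15): sell min(15,54)=15. stock: 54 - 15 = 39. total_sold = 96
Final: stock = 39, total_sold = 96

Answer: 96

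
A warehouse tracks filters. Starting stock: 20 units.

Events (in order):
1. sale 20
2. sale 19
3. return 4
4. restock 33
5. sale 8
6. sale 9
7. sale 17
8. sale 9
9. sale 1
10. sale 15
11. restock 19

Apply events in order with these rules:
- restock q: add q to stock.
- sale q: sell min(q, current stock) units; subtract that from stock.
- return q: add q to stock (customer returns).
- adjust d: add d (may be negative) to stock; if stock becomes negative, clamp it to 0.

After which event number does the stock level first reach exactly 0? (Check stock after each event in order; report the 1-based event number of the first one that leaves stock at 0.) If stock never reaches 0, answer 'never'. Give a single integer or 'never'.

Answer: 1

Derivation:
Processing events:
Start: stock = 20
  Event 1 (sale 20): sell min(20,20)=20. stock: 20 - 20 = 0. total_sold = 20
  Event 2 (sale 19): sell min(19,0)=0. stock: 0 - 0 = 0. total_sold = 20
  Event 3 (return 4): 0 + 4 = 4
  Event 4 (restock 33): 4 + 33 = 37
  Event 5 (sale 8): sell min(8,37)=8. stock: 37 - 8 = 29. total_sold = 28
  Event 6 (sale 9): sell min(9,29)=9. stock: 29 - 9 = 20. total_sold = 37
  Event 7 (sale 17): sell min(17,20)=17. stock: 20 - 17 = 3. total_sold = 54
  Event 8 (sale 9): sell min(9,3)=3. stock: 3 - 3 = 0. total_sold = 57
  Event 9 (sale 1): sell min(1,0)=0. stock: 0 - 0 = 0. total_sold = 57
  Event 10 (sale 15): sell min(15,0)=0. stock: 0 - 0 = 0. total_sold = 57
  Event 11 (restock 19): 0 + 19 = 19
Final: stock = 19, total_sold = 57

First zero at event 1.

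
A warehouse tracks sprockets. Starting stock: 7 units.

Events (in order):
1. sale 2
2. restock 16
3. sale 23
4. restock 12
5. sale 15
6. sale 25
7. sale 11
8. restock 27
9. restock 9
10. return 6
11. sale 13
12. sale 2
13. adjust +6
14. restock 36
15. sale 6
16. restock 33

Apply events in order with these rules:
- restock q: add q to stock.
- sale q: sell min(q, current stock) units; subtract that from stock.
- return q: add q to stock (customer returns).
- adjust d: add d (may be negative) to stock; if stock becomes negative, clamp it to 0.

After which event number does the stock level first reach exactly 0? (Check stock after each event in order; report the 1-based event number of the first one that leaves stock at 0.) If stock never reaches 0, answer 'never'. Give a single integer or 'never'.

Answer: 3

Derivation:
Processing events:
Start: stock = 7
  Event 1 (sale 2): sell min(2,7)=2. stock: 7 - 2 = 5. total_sold = 2
  Event 2 (restock 16): 5 + 16 = 21
  Event 3 (sale 23): sell min(23,21)=21. stock: 21 - 21 = 0. total_sold = 23
  Event 4 (restock 12): 0 + 12 = 12
  Event 5 (sale 15): sell min(15,12)=12. stock: 12 - 12 = 0. total_sold = 35
  Event 6 (sale 25): sell min(25,0)=0. stock: 0 - 0 = 0. total_sold = 35
  Event 7 (sale 11): sell min(11,0)=0. stock: 0 - 0 = 0. total_sold = 35
  Event 8 (restock 27): 0 + 27 = 27
  Event 9 (restock 9): 27 + 9 = 36
  Event 10 (return 6): 36 + 6 = 42
  Event 11 (sale 13): sell min(13,42)=13. stock: 42 - 13 = 29. total_sold = 48
  Event 12 (sale 2): sell min(2,29)=2. stock: 29 - 2 = 27. total_sold = 50
  Event 13 (adjust +6): 27 + 6 = 33
  Event 14 (restock 36): 33 + 36 = 69
  Event 15 (sale 6): sell min(6,69)=6. stock: 69 - 6 = 63. total_sold = 56
  Event 16 (restock 33): 63 + 33 = 96
Final: stock = 96, total_sold = 56

First zero at event 3.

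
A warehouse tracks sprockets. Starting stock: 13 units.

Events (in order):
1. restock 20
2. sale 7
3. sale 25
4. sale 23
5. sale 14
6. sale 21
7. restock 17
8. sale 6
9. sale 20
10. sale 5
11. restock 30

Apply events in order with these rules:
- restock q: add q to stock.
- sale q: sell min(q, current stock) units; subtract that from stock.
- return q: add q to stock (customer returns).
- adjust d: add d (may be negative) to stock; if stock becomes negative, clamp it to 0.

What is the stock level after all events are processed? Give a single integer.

Answer: 30

Derivation:
Processing events:
Start: stock = 13
  Event 1 (restock 20): 13 + 20 = 33
  Event 2 (sale 7): sell min(7,33)=7. stock: 33 - 7 = 26. total_sold = 7
  Event 3 (sale 25): sell min(25,26)=25. stock: 26 - 25 = 1. total_sold = 32
  Event 4 (sale 23): sell min(23,1)=1. stock: 1 - 1 = 0. total_sold = 33
  Event 5 (sale 14): sell min(14,0)=0. stock: 0 - 0 = 0. total_sold = 33
  Event 6 (sale 21): sell min(21,0)=0. stock: 0 - 0 = 0. total_sold = 33
  Event 7 (restock 17): 0 + 17 = 17
  Event 8 (sale 6): sell min(6,17)=6. stock: 17 - 6 = 11. total_sold = 39
  Event 9 (sale 20): sell min(20,11)=11. stock: 11 - 11 = 0. total_sold = 50
  Event 10 (sale 5): sell min(5,0)=0. stock: 0 - 0 = 0. total_sold = 50
  Event 11 (restock 30): 0 + 30 = 30
Final: stock = 30, total_sold = 50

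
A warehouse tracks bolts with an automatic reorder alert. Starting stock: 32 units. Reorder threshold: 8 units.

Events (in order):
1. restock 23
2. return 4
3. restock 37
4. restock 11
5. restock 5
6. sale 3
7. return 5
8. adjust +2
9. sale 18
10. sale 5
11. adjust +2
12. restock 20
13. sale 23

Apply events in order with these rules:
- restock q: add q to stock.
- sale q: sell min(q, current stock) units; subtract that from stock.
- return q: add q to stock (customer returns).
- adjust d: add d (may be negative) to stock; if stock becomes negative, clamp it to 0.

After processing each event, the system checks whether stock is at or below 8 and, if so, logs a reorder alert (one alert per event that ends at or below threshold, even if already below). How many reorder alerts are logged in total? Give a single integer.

Processing events:
Start: stock = 32
  Event 1 (restock 23): 32 + 23 = 55
  Event 2 (return 4): 55 + 4 = 59
  Event 3 (restock 37): 59 + 37 = 96
  Event 4 (restock 11): 96 + 11 = 107
  Event 5 (restock 5): 107 + 5 = 112
  Event 6 (sale 3): sell min(3,112)=3. stock: 112 - 3 = 109. total_sold = 3
  Event 7 (return 5): 109 + 5 = 114
  Event 8 (adjust +2): 114 + 2 = 116
  Event 9 (sale 18): sell min(18,116)=18. stock: 116 - 18 = 98. total_sold = 21
  Event 10 (sale 5): sell min(5,98)=5. stock: 98 - 5 = 93. total_sold = 26
  Event 11 (adjust +2): 93 + 2 = 95
  Event 12 (restock 20): 95 + 20 = 115
  Event 13 (sale 23): sell min(23,115)=23. stock: 115 - 23 = 92. total_sold = 49
Final: stock = 92, total_sold = 49

Checking against threshold 8:
  After event 1: stock=55 > 8
  After event 2: stock=59 > 8
  After event 3: stock=96 > 8
  After event 4: stock=107 > 8
  After event 5: stock=112 > 8
  After event 6: stock=109 > 8
  After event 7: stock=114 > 8
  After event 8: stock=116 > 8
  After event 9: stock=98 > 8
  After event 10: stock=93 > 8
  After event 11: stock=95 > 8
  After event 12: stock=115 > 8
  After event 13: stock=92 > 8
Alert events: []. Count = 0

Answer: 0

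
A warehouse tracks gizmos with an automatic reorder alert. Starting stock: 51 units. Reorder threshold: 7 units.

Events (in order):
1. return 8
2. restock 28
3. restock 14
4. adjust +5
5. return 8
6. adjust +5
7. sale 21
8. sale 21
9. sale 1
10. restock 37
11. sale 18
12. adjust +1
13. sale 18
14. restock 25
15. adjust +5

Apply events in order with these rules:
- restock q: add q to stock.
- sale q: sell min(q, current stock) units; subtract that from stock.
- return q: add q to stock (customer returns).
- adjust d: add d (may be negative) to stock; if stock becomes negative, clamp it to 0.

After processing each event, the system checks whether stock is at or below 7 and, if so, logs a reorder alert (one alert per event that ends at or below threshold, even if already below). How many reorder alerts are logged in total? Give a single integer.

Answer: 0

Derivation:
Processing events:
Start: stock = 51
  Event 1 (return 8): 51 + 8 = 59
  Event 2 (restock 28): 59 + 28 = 87
  Event 3 (restock 14): 87 + 14 = 101
  Event 4 (adjust +5): 101 + 5 = 106
  Event 5 (return 8): 106 + 8 = 114
  Event 6 (adjust +5): 114 + 5 = 119
  Event 7 (sale 21): sell min(21,119)=21. stock: 119 - 21 = 98. total_sold = 21
  Event 8 (sale 21): sell min(21,98)=21. stock: 98 - 21 = 77. total_sold = 42
  Event 9 (sale 1): sell min(1,77)=1. stock: 77 - 1 = 76. total_sold = 43
  Event 10 (restock 37): 76 + 37 = 113
  Event 11 (sale 18): sell min(18,113)=18. stock: 113 - 18 = 95. total_sold = 61
  Event 12 (adjust +1): 95 + 1 = 96
  Event 13 (sale 18): sell min(18,96)=18. stock: 96 - 18 = 78. total_sold = 79
  Event 14 (restock 25): 78 + 25 = 103
  Event 15 (adjust +5): 103 + 5 = 108
Final: stock = 108, total_sold = 79

Checking against threshold 7:
  After event 1: stock=59 > 7
  After event 2: stock=87 > 7
  After event 3: stock=101 > 7
  After event 4: stock=106 > 7
  After event 5: stock=114 > 7
  After event 6: stock=119 > 7
  After event 7: stock=98 > 7
  After event 8: stock=77 > 7
  After event 9: stock=76 > 7
  After event 10: stock=113 > 7
  After event 11: stock=95 > 7
  After event 12: stock=96 > 7
  After event 13: stock=78 > 7
  After event 14: stock=103 > 7
  After event 15: stock=108 > 7
Alert events: []. Count = 0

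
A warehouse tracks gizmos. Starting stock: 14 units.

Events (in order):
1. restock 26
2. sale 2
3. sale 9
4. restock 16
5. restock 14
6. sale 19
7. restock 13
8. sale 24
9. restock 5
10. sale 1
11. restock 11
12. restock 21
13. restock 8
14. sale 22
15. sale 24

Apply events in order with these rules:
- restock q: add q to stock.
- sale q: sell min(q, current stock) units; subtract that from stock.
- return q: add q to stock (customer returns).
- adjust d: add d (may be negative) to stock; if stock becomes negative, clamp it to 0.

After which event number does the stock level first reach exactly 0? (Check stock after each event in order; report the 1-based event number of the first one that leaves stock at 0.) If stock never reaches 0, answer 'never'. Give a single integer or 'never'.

Processing events:
Start: stock = 14
  Event 1 (restock 26): 14 + 26 = 40
  Event 2 (sale 2): sell min(2,40)=2. stock: 40 - 2 = 38. total_sold = 2
  Event 3 (sale 9): sell min(9,38)=9. stock: 38 - 9 = 29. total_sold = 11
  Event 4 (restock 16): 29 + 16 = 45
  Event 5 (restock 14): 45 + 14 = 59
  Event 6 (sale 19): sell min(19,59)=19. stock: 59 - 19 = 40. total_sold = 30
  Event 7 (restock 13): 40 + 13 = 53
  Event 8 (sale 24): sell min(24,53)=24. stock: 53 - 24 = 29. total_sold = 54
  Event 9 (restock 5): 29 + 5 = 34
  Event 10 (sale 1): sell min(1,34)=1. stock: 34 - 1 = 33. total_sold = 55
  Event 11 (restock 11): 33 + 11 = 44
  Event 12 (restock 21): 44 + 21 = 65
  Event 13 (restock 8): 65 + 8 = 73
  Event 14 (sale 22): sell min(22,73)=22. stock: 73 - 22 = 51. total_sold = 77
  Event 15 (sale 24): sell min(24,51)=24. stock: 51 - 24 = 27. total_sold = 101
Final: stock = 27, total_sold = 101

Stock never reaches 0.

Answer: never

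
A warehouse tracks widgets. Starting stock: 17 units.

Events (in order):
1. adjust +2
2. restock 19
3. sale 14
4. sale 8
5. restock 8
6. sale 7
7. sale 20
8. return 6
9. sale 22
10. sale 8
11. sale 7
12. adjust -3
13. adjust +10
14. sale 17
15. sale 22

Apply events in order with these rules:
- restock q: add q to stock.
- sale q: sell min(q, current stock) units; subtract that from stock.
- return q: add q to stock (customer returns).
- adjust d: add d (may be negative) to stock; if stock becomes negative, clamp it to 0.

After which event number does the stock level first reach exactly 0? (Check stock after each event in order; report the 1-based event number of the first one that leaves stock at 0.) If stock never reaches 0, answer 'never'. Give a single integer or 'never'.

Answer: 7

Derivation:
Processing events:
Start: stock = 17
  Event 1 (adjust +2): 17 + 2 = 19
  Event 2 (restock 19): 19 + 19 = 38
  Event 3 (sale 14): sell min(14,38)=14. stock: 38 - 14 = 24. total_sold = 14
  Event 4 (sale 8): sell min(8,24)=8. stock: 24 - 8 = 16. total_sold = 22
  Event 5 (restock 8): 16 + 8 = 24
  Event 6 (sale 7): sell min(7,24)=7. stock: 24 - 7 = 17. total_sold = 29
  Event 7 (sale 20): sell min(20,17)=17. stock: 17 - 17 = 0. total_sold = 46
  Event 8 (return 6): 0 + 6 = 6
  Event 9 (sale 22): sell min(22,6)=6. stock: 6 - 6 = 0. total_sold = 52
  Event 10 (sale 8): sell min(8,0)=0. stock: 0 - 0 = 0. total_sold = 52
  Event 11 (sale 7): sell min(7,0)=0. stock: 0 - 0 = 0. total_sold = 52
  Event 12 (adjust -3): 0 + -3 = 0 (clamped to 0)
  Event 13 (adjust +10): 0 + 10 = 10
  Event 14 (sale 17): sell min(17,10)=10. stock: 10 - 10 = 0. total_sold = 62
  Event 15 (sale 22): sell min(22,0)=0. stock: 0 - 0 = 0. total_sold = 62
Final: stock = 0, total_sold = 62

First zero at event 7.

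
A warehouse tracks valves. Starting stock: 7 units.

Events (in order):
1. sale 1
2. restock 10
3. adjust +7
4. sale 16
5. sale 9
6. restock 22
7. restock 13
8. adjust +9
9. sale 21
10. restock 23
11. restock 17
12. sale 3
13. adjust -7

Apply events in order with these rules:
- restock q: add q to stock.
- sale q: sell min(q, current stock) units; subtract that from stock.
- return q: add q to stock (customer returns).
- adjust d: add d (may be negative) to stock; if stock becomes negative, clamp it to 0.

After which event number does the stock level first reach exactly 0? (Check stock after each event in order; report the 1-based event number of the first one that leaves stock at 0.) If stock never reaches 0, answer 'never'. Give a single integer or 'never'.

Processing events:
Start: stock = 7
  Event 1 (sale 1): sell min(1,7)=1. stock: 7 - 1 = 6. total_sold = 1
  Event 2 (restock 10): 6 + 10 = 16
  Event 3 (adjust +7): 16 + 7 = 23
  Event 4 (sale 16): sell min(16,23)=16. stock: 23 - 16 = 7. total_sold = 17
  Event 5 (sale 9): sell min(9,7)=7. stock: 7 - 7 = 0. total_sold = 24
  Event 6 (restock 22): 0 + 22 = 22
  Event 7 (restock 13): 22 + 13 = 35
  Event 8 (adjust +9): 35 + 9 = 44
  Event 9 (sale 21): sell min(21,44)=21. stock: 44 - 21 = 23. total_sold = 45
  Event 10 (restock 23): 23 + 23 = 46
  Event 11 (restock 17): 46 + 17 = 63
  Event 12 (sale 3): sell min(3,63)=3. stock: 63 - 3 = 60. total_sold = 48
  Event 13 (adjust -7): 60 + -7 = 53
Final: stock = 53, total_sold = 48

First zero at event 5.

Answer: 5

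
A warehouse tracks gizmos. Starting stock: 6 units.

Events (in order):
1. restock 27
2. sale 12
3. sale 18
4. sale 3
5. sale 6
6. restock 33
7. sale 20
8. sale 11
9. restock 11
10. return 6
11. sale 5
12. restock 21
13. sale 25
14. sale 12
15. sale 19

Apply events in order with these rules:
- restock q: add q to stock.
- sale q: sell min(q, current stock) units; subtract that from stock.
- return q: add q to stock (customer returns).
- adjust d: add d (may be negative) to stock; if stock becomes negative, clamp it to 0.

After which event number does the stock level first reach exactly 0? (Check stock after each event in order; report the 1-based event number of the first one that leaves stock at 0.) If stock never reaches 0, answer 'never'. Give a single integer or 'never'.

Processing events:
Start: stock = 6
  Event 1 (restock 27): 6 + 27 = 33
  Event 2 (sale 12): sell min(12,33)=12. stock: 33 - 12 = 21. total_sold = 12
  Event 3 (sale 18): sell min(18,21)=18. stock: 21 - 18 = 3. total_sold = 30
  Event 4 (sale 3): sell min(3,3)=3. stock: 3 - 3 = 0. total_sold = 33
  Event 5 (sale 6): sell min(6,0)=0. stock: 0 - 0 = 0. total_sold = 33
  Event 6 (restock 33): 0 + 33 = 33
  Event 7 (sale 20): sell min(20,33)=20. stock: 33 - 20 = 13. total_sold = 53
  Event 8 (sale 11): sell min(11,13)=11. stock: 13 - 11 = 2. total_sold = 64
  Event 9 (restock 11): 2 + 11 = 13
  Event 10 (return 6): 13 + 6 = 19
  Event 11 (sale 5): sell min(5,19)=5. stock: 19 - 5 = 14. total_sold = 69
  Event 12 (restock 21): 14 + 21 = 35
  Event 13 (sale 25): sell min(25,35)=25. stock: 35 - 25 = 10. total_sold = 94
  Event 14 (sale 12): sell min(12,10)=10. stock: 10 - 10 = 0. total_sold = 104
  Event 15 (sale 19): sell min(19,0)=0. stock: 0 - 0 = 0. total_sold = 104
Final: stock = 0, total_sold = 104

First zero at event 4.

Answer: 4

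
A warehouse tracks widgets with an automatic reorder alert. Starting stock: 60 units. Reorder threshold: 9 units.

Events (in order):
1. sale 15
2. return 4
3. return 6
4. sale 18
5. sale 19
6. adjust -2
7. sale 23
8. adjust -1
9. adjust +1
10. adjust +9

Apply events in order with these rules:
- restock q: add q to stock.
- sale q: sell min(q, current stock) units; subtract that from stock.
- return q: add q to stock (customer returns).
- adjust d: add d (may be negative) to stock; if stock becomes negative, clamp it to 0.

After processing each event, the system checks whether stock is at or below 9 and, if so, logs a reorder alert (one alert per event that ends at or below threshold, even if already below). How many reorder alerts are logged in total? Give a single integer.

Answer: 3

Derivation:
Processing events:
Start: stock = 60
  Event 1 (sale 15): sell min(15,60)=15. stock: 60 - 15 = 45. total_sold = 15
  Event 2 (return 4): 45 + 4 = 49
  Event 3 (return 6): 49 + 6 = 55
  Event 4 (sale 18): sell min(18,55)=18. stock: 55 - 18 = 37. total_sold = 33
  Event 5 (sale 19): sell min(19,37)=19. stock: 37 - 19 = 18. total_sold = 52
  Event 6 (adjust -2): 18 + -2 = 16
  Event 7 (sale 23): sell min(23,16)=16. stock: 16 - 16 = 0. total_sold = 68
  Event 8 (adjust -1): 0 + -1 = 0 (clamped to 0)
  Event 9 (adjust +1): 0 + 1 = 1
  Event 10 (adjust +9): 1 + 9 = 10
Final: stock = 10, total_sold = 68

Checking against threshold 9:
  After event 1: stock=45 > 9
  After event 2: stock=49 > 9
  After event 3: stock=55 > 9
  After event 4: stock=37 > 9
  After event 5: stock=18 > 9
  After event 6: stock=16 > 9
  After event 7: stock=0 <= 9 -> ALERT
  After event 8: stock=0 <= 9 -> ALERT
  After event 9: stock=1 <= 9 -> ALERT
  After event 10: stock=10 > 9
Alert events: [7, 8, 9]. Count = 3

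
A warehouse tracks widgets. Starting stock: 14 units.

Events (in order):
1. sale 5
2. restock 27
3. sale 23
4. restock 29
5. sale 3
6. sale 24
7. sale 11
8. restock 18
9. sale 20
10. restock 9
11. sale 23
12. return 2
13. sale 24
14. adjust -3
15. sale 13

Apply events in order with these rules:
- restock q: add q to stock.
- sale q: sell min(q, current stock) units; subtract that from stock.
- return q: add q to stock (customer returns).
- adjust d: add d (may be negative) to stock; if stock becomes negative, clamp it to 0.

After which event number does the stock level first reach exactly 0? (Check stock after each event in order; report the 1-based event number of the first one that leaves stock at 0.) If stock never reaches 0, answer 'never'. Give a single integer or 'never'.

Processing events:
Start: stock = 14
  Event 1 (sale 5): sell min(5,14)=5. stock: 14 - 5 = 9. total_sold = 5
  Event 2 (restock 27): 9 + 27 = 36
  Event 3 (sale 23): sell min(23,36)=23. stock: 36 - 23 = 13. total_sold = 28
  Event 4 (restock 29): 13 + 29 = 42
  Event 5 (sale 3): sell min(3,42)=3. stock: 42 - 3 = 39. total_sold = 31
  Event 6 (sale 24): sell min(24,39)=24. stock: 39 - 24 = 15. total_sold = 55
  Event 7 (sale 11): sell min(11,15)=11. stock: 15 - 11 = 4. total_sold = 66
  Event 8 (restock 18): 4 + 18 = 22
  Event 9 (sale 20): sell min(20,22)=20. stock: 22 - 20 = 2. total_sold = 86
  Event 10 (restock 9): 2 + 9 = 11
  Event 11 (sale 23): sell min(23,11)=11. stock: 11 - 11 = 0. total_sold = 97
  Event 12 (return 2): 0 + 2 = 2
  Event 13 (sale 24): sell min(24,2)=2. stock: 2 - 2 = 0. total_sold = 99
  Event 14 (adjust -3): 0 + -3 = 0 (clamped to 0)
  Event 15 (sale 13): sell min(13,0)=0. stock: 0 - 0 = 0. total_sold = 99
Final: stock = 0, total_sold = 99

First zero at event 11.

Answer: 11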